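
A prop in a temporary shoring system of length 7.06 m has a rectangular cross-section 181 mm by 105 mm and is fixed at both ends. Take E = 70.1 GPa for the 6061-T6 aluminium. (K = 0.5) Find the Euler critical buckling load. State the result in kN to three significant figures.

P_cr ≈ 969 kN

Buckling occurs about the weak axis: I_min = h·b³/12 with b = 105 mm (the shorter side).
I_min = 181×105³/12 = 1.746×10^7 mm⁴
I = 1.746×10^7 mm⁴ = 1.746×10^-5 m⁴
Effective length L_e = K·L = 0.5 × 7.06 = 3.530 m
P_cr = π²EI / L_e² = π² × 70.1×10⁹ × 1.746×10^-5 / 3.530² = 9.695×10^5 N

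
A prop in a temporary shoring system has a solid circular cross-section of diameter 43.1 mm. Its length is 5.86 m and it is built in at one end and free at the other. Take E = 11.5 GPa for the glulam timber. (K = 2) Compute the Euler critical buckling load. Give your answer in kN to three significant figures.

I = πd⁴/64 = π×43.1⁴/64 = 1.694×10^5 mm⁴
I = 1.694×10^5 mm⁴ = 1.694×10^-7 m⁴
Effective length L_e = K·L = 2 × 5.86 = 11.72 m
P_cr = π²EI / L_e² = π² × 11.5×10⁹ × 1.694×10^-7 / 11.72² = 140.0 N

P_cr ≈ 0.140 kN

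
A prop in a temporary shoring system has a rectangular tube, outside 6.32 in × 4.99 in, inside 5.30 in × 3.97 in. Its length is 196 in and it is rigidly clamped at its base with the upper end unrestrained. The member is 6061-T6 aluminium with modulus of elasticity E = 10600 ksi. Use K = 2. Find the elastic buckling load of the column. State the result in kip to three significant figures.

Weak-axis I_min = (h_o·b_o³ − h_i·b_i³)/12 with b_o = 4.99, b_i = 3.970 in (shorter outer/inner sides).
I_min = (6.32×4.99³ − 5.300×3.970³)/12 = 37.80 in⁴
Effective length L_e = K·L = 2 × 196 = 392.0 in
P_cr = π²EI / L_e² = π² × 10600×10³ × 37.80 / 392.0² = 2.574×10^4 lb

P_cr ≈ 25.7 kip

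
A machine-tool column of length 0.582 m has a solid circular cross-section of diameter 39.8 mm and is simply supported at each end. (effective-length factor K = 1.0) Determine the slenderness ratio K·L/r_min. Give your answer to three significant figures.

λ ≈ 58.5

I = πd⁴/64 = π×39.8⁴/64 = 1.232×10^5 mm⁴
A = 1.244×10^3 mm²;  r_min = √(I/A) = √(1.232×10^5/1.244×10^3) = 9.950 mm
L_e = K·L = 1 × 0.582 m = 0.5820 m = 582.00 mm
λ = L_e / r_min = 582.00 / 9.950 = 58.5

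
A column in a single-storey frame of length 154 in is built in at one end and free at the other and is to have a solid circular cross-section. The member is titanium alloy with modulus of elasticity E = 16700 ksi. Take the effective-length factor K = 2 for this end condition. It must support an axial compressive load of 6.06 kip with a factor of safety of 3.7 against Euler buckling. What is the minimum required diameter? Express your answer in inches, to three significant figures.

d ≈ 4.03 in

Required P_cr = n·P = 3.7 × 6.06 = 22.42 kip
L_e = K·L = 2 × 154 = 308.0 in
Required I = P_cr·L_e²/(π²E) = 2.242×10^4 × 308.0² / (π² × 1.67×10^7) = 12.91 in⁴
Solid circle: I = πd⁴/64  ⇒  d = (64I/π)^(1/4) = (64×12.91/π)^(1/4) = 4.03 in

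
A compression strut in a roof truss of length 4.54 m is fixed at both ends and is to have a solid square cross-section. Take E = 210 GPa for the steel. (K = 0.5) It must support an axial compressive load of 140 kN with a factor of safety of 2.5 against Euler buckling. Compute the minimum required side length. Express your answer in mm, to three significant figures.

Required P_cr = n·P = 2.5 × 140 = 350.0 kN
L_e = K·L = 0.5 × 4.54 = 2.270 m
Required I = P_cr·L_e²/(π²E) = 3.500×10^5 × 2.270² / (π² × 2.10×10^11) = 8.702×10^-7 m⁴
I_req = 8.702×10^5 mm⁴
Solid square: I = a⁴/12  ⇒  a = (12I)^(1/4) = (12×8.702×10^5)^(1/4) = 56.8 mm

a ≈ 56.8 mm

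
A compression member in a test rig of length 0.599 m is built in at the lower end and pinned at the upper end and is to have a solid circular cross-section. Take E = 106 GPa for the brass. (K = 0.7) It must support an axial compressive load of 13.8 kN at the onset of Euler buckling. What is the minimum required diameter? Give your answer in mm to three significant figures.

d ≈ 14.7 mm

L_e = K·L = 0.7 × 0.599 = 0.4193 m
Required I = P_cr·L_e²/(π²E) = 1.380×10^4 × 0.4193² / (π² × 1.06×10^11) = 2.319×10^-9 m⁴
I_req = 2.319×10^3 mm⁴
Solid circle: I = πd⁴/64  ⇒  d = (64I/π)^(1/4) = (64×2.319×10^3/π)^(1/4) = 14.7 mm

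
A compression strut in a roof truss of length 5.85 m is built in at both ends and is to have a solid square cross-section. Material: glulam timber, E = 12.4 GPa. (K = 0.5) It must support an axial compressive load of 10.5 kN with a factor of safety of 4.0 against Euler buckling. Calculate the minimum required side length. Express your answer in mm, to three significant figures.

a ≈ 77.0 mm

Required P_cr = n·P = 4.0 × 10.5 = 42.00 kN
L_e = K·L = 0.5 × 5.85 = 2.925 m
Required I = P_cr·L_e²/(π²E) = 4.200×10^4 × 2.925² / (π² × 1.24×10^10) = 2.936×10^-6 m⁴
I_req = 2.936×10^6 mm⁴
Solid square: I = a⁴/12  ⇒  a = (12I)^(1/4) = (12×2.936×10^6)^(1/4) = 77.0 mm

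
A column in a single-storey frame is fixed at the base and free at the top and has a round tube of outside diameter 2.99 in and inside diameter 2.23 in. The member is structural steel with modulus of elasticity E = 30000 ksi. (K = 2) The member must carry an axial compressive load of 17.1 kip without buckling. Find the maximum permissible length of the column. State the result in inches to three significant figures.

L_max ≈ 108 in

d_o = 2.99 in, d_i = 2.23 in
I = π(d_o⁴ − d_i⁴)/64 = π(2.99⁴ − 2.230⁴)/64 = 2.709 in⁴
At the buckling limit P_cr = P = 1.710×10^4 lb
From P_cr = π²EI/(K·L)²:  L = (1/K)·√(π²EI/P_cr) = (1/2)·√(π²×3.00×10^7×2.709/1.710×10^4)
L = 108 in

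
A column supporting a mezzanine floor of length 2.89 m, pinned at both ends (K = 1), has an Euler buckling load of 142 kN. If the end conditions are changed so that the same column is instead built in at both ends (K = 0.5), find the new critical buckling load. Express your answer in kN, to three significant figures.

P_cr ∝ 1/K², so P_cr,new = P_cr,old × (K_old/K_new)² = 142 × (1/0.5)²
= 142 × 4.000 = 568 kN

P_cr ≈ 568 kN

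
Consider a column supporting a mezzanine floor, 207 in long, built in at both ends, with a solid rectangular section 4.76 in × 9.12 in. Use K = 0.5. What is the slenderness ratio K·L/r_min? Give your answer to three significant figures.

Buckling occurs about the weak axis: I_min = h·b³/12 with b = 4.76 in (the shorter side).
I_min = 9.12×4.76³/12 = 81.97 in⁴
A = 43.41 in²;  r_min = √(I/A) = √(81.97/43.41) = 1.374 in
L_e = K·L = 0.5 × 207 = 103.5 in
λ = L_e / r_min = 103.50 / 1.374 = 75.3

λ ≈ 75.3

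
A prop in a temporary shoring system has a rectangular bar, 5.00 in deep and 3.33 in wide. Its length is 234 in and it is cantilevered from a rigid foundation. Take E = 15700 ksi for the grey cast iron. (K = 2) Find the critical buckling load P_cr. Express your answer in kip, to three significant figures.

P_cr ≈ 10.9 kip

Buckling occurs about the weak axis: I_min = h·b³/12 with b = 3.33 in (the shorter side).
I_min = 5.00×3.33³/12 = 15.39 in⁴
Effective length L_e = K·L = 2 × 234 = 468.0 in
P_cr = π²EI / L_e² = π² × 15700×10³ × 15.39 / 468.0² = 1.089×10^4 lb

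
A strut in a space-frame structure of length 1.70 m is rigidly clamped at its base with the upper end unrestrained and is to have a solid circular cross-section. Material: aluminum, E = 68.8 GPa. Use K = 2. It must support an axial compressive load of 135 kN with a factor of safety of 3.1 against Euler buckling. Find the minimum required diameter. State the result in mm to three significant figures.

Required P_cr = n·P = 3.1 × 135 = 418.5 kN
L_e = K·L = 2 × 1.70 = 3.400 m
Required I = P_cr·L_e²/(π²E) = 4.185×10^5 × 3.400² / (π² × 6.88×10^10) = 7.125×10^-6 m⁴
I_req = 7.125×10^6 mm⁴
Solid circle: I = πd⁴/64  ⇒  d = (64I/π)^(1/4) = (64×7.125×10^6/π)^(1/4) = 110 mm

d ≈ 110 mm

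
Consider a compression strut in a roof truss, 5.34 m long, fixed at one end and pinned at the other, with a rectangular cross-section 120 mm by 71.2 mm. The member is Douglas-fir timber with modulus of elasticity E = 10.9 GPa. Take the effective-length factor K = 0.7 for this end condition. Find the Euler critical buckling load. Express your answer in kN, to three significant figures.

Buckling occurs about the weak axis: I_min = h·b³/12 with b = 71.2 mm (the shorter side).
I_min = 120×71.2³/12 = 3.609×10^6 mm⁴
I = 3.609×10^6 mm⁴ = 3.609×10^-6 m⁴
Effective length L_e = K·L = 0.7 × 5.34 = 3.738 m
P_cr = π²EI / L_e² = π² × 10.9×10⁹ × 3.609×10^-6 / 3.738² = 2.779×10^4 N

P_cr ≈ 27.8 kN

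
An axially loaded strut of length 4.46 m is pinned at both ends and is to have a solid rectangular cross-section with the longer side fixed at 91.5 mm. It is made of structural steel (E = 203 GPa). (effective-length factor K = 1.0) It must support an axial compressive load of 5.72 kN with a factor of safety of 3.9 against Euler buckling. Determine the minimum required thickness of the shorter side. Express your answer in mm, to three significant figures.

Required P_cr = n·P = 3.9 × 5.72 = 22.31 kN
L_e = K·L = 1 × 4.46 = 4.460 m
Required I = P_cr·L_e²/(π²E) = 2.231×10^4 × 4.460² / (π² × 2.03×10^11) = 2.215×10^-7 m⁴
I_req = 2.215×10^5 mm⁴
Rectangle, weak axis: I_min = h·b³/12 with h = 91.5 mm fixed  ⇒  b = (12I/h)^(1/3) = 30.7 mm

b ≈ 30.7 mm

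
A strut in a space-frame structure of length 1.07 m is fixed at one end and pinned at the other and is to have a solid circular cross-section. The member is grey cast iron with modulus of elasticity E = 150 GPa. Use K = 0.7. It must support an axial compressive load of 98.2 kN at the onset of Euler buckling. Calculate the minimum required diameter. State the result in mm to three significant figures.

d ≈ 29.5 mm

L_e = K·L = 0.7 × 1.07 = 0.7490 m
Required I = P_cr·L_e²/(π²E) = 9.820×10^4 × 0.7490² / (π² × 1.50×10^11) = 3.721×10^-8 m⁴
I_req = 3.721×10^4 mm⁴
Solid circle: I = πd⁴/64  ⇒  d = (64I/π)^(1/4) = (64×3.721×10^4/π)^(1/4) = 29.5 mm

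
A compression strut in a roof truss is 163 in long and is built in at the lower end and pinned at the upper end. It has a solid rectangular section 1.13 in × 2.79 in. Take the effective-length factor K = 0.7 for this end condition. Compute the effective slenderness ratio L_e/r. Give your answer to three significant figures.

λ ≈ 350

For a rectangle r_min = b/√12 = 1.13/√12 = 0.3262 in
L_e = K·L = 0.7 × 163 = 114.1 in
λ = L_e / r_min = 114.10 / 0.3262 = 350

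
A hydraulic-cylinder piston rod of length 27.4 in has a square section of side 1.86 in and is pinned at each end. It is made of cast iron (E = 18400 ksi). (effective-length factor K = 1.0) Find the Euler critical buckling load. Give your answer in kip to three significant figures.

P_cr ≈ 241 kip

I = a⁴/12 = 1.86⁴/12 = 0.9974 in⁴
Effective length L_e = K·L = 1 × 27.4 = 27.40 in
P_cr = π²EI / L_e² = π² × 18400×10³ × 0.9974 / 27.40² = 2.413×10^5 lb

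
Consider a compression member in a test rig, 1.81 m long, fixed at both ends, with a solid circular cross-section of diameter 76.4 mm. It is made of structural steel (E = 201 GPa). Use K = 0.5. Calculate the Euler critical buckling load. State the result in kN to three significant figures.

P_cr ≈ 4050 kN

I = πd⁴/64 = π×76.4⁴/64 = 1.672×10^6 mm⁴
I = 1.672×10^6 mm⁴ = 1.672×10^-6 m⁴
Effective length L_e = K·L = 0.5 × 1.81 = 0.9050 m
P_cr = π²EI / L_e² = π² × 201×10⁹ × 1.672×10^-6 / 0.9050² = 4.051×10^6 N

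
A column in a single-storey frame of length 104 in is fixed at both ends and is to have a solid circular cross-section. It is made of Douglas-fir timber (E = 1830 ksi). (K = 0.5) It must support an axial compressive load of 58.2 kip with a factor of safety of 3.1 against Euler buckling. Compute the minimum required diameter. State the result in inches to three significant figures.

d ≈ 4.84 in

Required P_cr = n·P = 3.1 × 58.2 = 180.4 kip
L_e = K·L = 0.5 × 104 = 52.00 in
Required I = P_cr·L_e²/(π²E) = 1.804×10^5 × 52.00² / (π² × 1.83×10^6) = 27.01 in⁴
Solid circle: I = πd⁴/64  ⇒  d = (64I/π)^(1/4) = (64×27.01/π)^(1/4) = 4.84 in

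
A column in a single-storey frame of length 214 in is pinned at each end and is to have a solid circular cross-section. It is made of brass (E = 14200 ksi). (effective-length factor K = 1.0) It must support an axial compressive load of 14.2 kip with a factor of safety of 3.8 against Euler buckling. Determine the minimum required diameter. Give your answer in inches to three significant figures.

d ≈ 4.35 in

Required P_cr = n·P = 3.8 × 14.2 = 53.96 kip
L_e = K·L = 1 × 214 = 214.0 in
Required I = P_cr·L_e²/(π²E) = 5.396×10^4 × 214.0² / (π² × 1.42×10^7) = 17.63 in⁴
Solid circle: I = πd⁴/64  ⇒  d = (64I/π)^(1/4) = (64×17.63/π)^(1/4) = 4.35 in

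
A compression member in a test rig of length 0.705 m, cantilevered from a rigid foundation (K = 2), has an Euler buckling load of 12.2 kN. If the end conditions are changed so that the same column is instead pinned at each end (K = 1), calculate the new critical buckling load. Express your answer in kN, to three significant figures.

P_cr ≈ 48.8 kN

P_cr ∝ 1/K², so P_cr,new = P_cr,old × (K_old/K_new)² = 12.2 × (2/1)²
= 12.2 × 4.000 = 48.8 kN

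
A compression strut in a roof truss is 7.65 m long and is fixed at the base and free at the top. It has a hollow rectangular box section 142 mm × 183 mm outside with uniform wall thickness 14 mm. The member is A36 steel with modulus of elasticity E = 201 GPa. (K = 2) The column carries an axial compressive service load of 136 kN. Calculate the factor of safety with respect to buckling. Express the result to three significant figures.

n ≈ 1.53

Inner dimensions: h_i = 183 − 2×14 = 155.0 mm, b_i = 142 − 2×14 = 114.0 mm
Weak-axis I_min = (h_o·b_o³ − h_i·b_i³)/12 with b_o = 142, b_i = 114.0 mm (shorter outer/inner sides).
I_min = (183×142³ − 155.0×114.0³)/12 = 2.453×10^7 mm⁴
I = 2.453×10^7 mm⁴ = 2.453×10^-5 m⁴
Effective length L_e = K·L = 2 × 7.65 = 15.30 m
P_cr = π²EI / L_e² = π² × 201×10⁹ × 2.453×10^-5 / 15.30² = 2.079×10^5 N
Factor of safety n = P_cr / P = 207.87 / 136 = 1.53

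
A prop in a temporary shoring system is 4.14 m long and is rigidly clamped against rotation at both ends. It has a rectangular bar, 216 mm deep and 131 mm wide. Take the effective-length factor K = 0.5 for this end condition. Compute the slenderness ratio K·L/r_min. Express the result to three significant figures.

For a rectangle r_min = b/√12 = 131/√12 = 37.82 mm
L_e = K·L = 0.5 × 4.14 m = 2.070 m = 2070.0 mm
λ = L_e / r_min = 2070.0 / 37.82 = 54.7

λ ≈ 54.7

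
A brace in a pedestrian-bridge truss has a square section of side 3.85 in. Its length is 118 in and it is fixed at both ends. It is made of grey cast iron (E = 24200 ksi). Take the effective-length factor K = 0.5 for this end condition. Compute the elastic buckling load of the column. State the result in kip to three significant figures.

P_cr ≈ 1260 kip

I = a⁴/12 = 3.85⁴/12 = 18.31 in⁴
Effective length L_e = K·L = 0.5 × 118 = 59.00 in
P_cr = π²EI / L_e² = π² × 24200×10³ × 18.31 / 59.00² = 1.256×10^6 lb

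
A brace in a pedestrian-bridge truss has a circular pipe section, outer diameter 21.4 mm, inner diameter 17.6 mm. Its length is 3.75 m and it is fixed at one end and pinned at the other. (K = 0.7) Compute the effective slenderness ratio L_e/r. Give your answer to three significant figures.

λ ≈ 379

d_o = 21.4 mm, d_i = 17.6 mm
I = π(d_o⁴ − d_i⁴)/64 = π(21.4⁴ − 17.60⁴)/64 = 5.585×10^3 mm⁴
A = 116.4 mm²;  r_min = √(I/A) = √(5.585×10^3/116.4) = 6.927 mm
L_e = K·L = 0.7 × 3.75 m = 2.625 m = 2625.0 mm
λ = L_e / r_min = 2625.0 / 6.927 = 379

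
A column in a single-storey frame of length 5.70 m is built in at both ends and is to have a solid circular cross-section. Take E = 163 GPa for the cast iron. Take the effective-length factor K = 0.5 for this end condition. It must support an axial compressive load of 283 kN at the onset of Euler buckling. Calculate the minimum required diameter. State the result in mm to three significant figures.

L_e = K·L = 0.5 × 5.70 = 2.850 m
Required I = P_cr·L_e²/(π²E) = 2.830×10^5 × 2.850² / (π² × 1.63×10^11) = 1.429×10^-6 m⁴
I_req = 1.429×10^6 mm⁴
Solid circle: I = πd⁴/64  ⇒  d = (64I/π)^(1/4) = (64×1.429×10^6/π)^(1/4) = 73.5 mm

d ≈ 73.5 mm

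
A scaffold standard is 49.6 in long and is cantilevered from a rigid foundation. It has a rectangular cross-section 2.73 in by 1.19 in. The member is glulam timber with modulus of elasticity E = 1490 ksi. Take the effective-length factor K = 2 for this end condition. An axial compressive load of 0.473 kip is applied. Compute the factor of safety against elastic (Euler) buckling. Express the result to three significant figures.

n ≈ 1.21

Buckling occurs about the weak axis: I_min = h·b³/12 with b = 1.19 in (the shorter side).
I_min = 2.73×1.19³/12 = 0.3834 in⁴
Effective length L_e = K·L = 2 × 49.6 = 99.20 in
P_cr = π²EI / L_e² = π² × 1490×10³ × 0.3834 / 99.20² = 572.9 lb
Factor of safety n = P_cr / P = 0.57291 / 0.473 = 1.21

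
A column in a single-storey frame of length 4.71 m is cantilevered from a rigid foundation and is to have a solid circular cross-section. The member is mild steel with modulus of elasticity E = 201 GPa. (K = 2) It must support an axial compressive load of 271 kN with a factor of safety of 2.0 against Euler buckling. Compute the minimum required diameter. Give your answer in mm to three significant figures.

d ≈ 149 mm

Required P_cr = n·P = 2.0 × 271 = 542.0 kN
L_e = K·L = 2 × 4.71 = 9.420 m
Required I = P_cr·L_e²/(π²E) = 5.420×10^5 × 9.420² / (π² × 2.01×10^11) = 2.424×10^-5 m⁴
I_req = 2.424×10^7 mm⁴
Solid circle: I = πd⁴/64  ⇒  d = (64I/π)^(1/4) = (64×2.424×10^7/π)^(1/4) = 149 mm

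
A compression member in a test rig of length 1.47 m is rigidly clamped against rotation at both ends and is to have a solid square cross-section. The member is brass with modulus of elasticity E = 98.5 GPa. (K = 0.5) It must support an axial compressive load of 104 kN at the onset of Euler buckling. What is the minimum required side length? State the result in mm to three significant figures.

L_e = K·L = 0.5 × 1.47 = 0.7350 m
Required I = P_cr·L_e²/(π²E) = 1.040×10^5 × 0.7350² / (π² × 9.85×10^10) = 5.779×10^-8 m⁴
I_req = 5.779×10^4 mm⁴
Solid square: I = a⁴/12  ⇒  a = (12I)^(1/4) = (12×5.779×10^4)^(1/4) = 28.9 mm

a ≈ 28.9 mm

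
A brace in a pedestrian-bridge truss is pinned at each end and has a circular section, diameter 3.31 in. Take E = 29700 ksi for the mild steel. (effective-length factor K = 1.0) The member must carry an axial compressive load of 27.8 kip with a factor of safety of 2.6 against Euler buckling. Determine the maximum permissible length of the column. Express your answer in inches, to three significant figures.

I = πd⁴/64 = π×3.31⁴/64 = 5.892 in⁴
Required critical load P_cr = n·P = 2.6 × 27.8 = 72.28 kip = 7.228×10^4 lb
From P_cr = π²EI/(K·L)²:  L = (1/K)·√(π²EI/P_cr) = (1/1)·√(π²×2.97×10^7×5.892/7.228×10^4)
L = 155 in

L_max ≈ 155 in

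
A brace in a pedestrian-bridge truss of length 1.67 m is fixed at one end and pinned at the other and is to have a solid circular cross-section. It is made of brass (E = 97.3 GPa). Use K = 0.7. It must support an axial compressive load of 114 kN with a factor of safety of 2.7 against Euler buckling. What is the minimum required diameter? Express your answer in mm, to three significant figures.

d ≈ 54.7 mm

Required P_cr = n·P = 2.7 × 114 = 307.8 kN
L_e = K·L = 0.7 × 1.67 = 1.169 m
Required I = P_cr·L_e²/(π²E) = 3.078×10^5 × 1.169² / (π² × 9.73×10^10) = 4.380×10^-7 m⁴
I_req = 4.380×10^5 mm⁴
Solid circle: I = πd⁴/64  ⇒  d = (64I/π)^(1/4) = (64×4.380×10^5/π)^(1/4) = 54.7 mm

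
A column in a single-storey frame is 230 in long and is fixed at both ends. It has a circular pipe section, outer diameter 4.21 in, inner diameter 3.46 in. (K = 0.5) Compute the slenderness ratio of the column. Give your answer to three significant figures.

d_o = 4.21 in, d_i = 3.46 in
I = π(d_o⁴ − d_i⁴)/64 = π(4.21⁴ − 3.460⁴)/64 = 8.385 in⁴
A = 4.518 in²;  r_min = √(I/A) = √(8.385/4.518) = 1.362 in
L_e = K·L = 0.5 × 230 = 115.0 in
λ = L_e / r_min = 115.00 / 1.362 = 84.4

λ ≈ 84.4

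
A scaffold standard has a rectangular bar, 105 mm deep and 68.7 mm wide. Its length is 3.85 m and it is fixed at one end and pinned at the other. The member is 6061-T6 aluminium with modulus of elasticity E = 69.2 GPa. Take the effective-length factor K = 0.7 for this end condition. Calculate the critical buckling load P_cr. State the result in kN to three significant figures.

P_cr ≈ 267 kN

Buckling occurs about the weak axis: I_min = h·b³/12 with b = 68.7 mm (the shorter side).
I_min = 105×68.7³/12 = 2.837×10^6 mm⁴
I = 2.837×10^6 mm⁴ = 2.837×10^-6 m⁴
Effective length L_e = K·L = 0.7 × 3.85 = 2.695 m
P_cr = π²EI / L_e² = π² × 69.2×10⁹ × 2.837×10^-6 / 2.695² = 2.668×10^5 N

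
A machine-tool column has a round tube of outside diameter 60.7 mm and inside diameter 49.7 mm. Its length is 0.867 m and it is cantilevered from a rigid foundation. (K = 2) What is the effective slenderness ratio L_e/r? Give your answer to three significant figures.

λ ≈ 88.4

d_o = 60.7 mm, d_i = 49.7 mm
I = π(d_o⁴ − d_i⁴)/64 = π(60.7⁴ − 49.70⁴)/64 = 3.669×10^5 mm⁴
A = 953.8 mm²;  r_min = √(I/A) = √(3.669×10^5/953.8) = 19.61 mm
L_e = K·L = 2 × 0.867 m = 1.734 m = 1734.0 mm
λ = L_e / r_min = 1734.0 / 19.61 = 88.4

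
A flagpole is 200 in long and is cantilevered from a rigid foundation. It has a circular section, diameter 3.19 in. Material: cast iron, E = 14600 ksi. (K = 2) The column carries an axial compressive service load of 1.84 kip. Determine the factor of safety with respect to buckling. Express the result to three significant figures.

n ≈ 2.49

I = πd⁴/64 = π×3.19⁴/64 = 5.083 in⁴
Effective length L_e = K·L = 2 × 200 = 400.0 in
P_cr = π²EI / L_e² = π² × 14600×10³ × 5.083 / 400.0² = 4.578×10^3 lb
Factor of safety n = P_cr / P = 4.5779 / 1.84 = 2.49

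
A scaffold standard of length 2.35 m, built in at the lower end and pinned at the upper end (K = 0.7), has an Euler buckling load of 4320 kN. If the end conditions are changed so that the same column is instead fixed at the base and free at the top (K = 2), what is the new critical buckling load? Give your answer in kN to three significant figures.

P_cr ∝ 1/K², so P_cr,new = P_cr,old × (K_old/K_new)² = 4320 × (0.7/2)²
= 4320 × 0.1225 = 529 kN

P_cr ≈ 529 kN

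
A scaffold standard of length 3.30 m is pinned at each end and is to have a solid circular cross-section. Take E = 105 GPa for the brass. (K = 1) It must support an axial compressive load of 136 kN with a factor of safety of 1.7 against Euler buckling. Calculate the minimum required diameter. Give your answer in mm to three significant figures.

d ≈ 83.9 mm

Required P_cr = n·P = 1.7 × 136 = 231.2 kN
L_e = K·L = 1 × 3.30 = 3.300 m
Required I = P_cr·L_e²/(π²E) = 2.312×10^5 × 3.300² / (π² × 1.05×10^11) = 2.430×10^-6 m⁴
I_req = 2.430×10^6 mm⁴
Solid circle: I = πd⁴/64  ⇒  d = (64I/π)^(1/4) = (64×2.430×10^6/π)^(1/4) = 83.9 mm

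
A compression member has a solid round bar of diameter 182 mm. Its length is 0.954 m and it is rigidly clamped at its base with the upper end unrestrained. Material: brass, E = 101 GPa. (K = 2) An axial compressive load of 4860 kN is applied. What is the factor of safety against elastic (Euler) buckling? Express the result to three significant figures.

I = πd⁴/64 = π×182⁴/64 = 5.386×10^7 mm⁴
I = 5.386×10^7 mm⁴ = 5.386×10^-5 m⁴
Effective length L_e = K·L = 2 × 0.954 = 1.908 m
P_cr = π²EI / L_e² = π² × 101×10⁹ × 5.386×10^-5 / 1.908² = 1.475×10^7 N
Factor of safety n = P_cr / P = 14748 / 4860 = 3.03

n ≈ 3.03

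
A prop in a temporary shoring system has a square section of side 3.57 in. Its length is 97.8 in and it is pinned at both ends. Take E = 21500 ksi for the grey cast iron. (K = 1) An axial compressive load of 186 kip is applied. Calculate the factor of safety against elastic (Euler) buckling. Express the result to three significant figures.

I = a⁴/12 = 3.57⁴/12 = 13.54 in⁴
Effective length L_e = K·L = 1 × 97.8 = 97.80 in
P_cr = π²EI / L_e² = π² × 21500×10³ × 13.54 / 97.80² = 3.003×10^5 lb
Factor of safety n = P_cr / P = 300.30 / 186 = 1.61

n ≈ 1.61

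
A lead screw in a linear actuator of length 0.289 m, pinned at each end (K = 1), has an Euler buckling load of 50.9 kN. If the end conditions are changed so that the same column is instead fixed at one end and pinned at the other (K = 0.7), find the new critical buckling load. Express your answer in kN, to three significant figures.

P_cr ∝ 1/K², so P_cr,new = P_cr,old × (K_old/K_new)² = 50.9 × (1/0.7)²
= 50.9 × 2.041 = 104 kN

P_cr ≈ 104 kN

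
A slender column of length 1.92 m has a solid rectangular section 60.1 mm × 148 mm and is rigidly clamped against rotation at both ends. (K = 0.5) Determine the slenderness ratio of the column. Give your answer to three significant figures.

For a rectangle r_min = b/√12 = 60.1/√12 = 17.35 mm
L_e = K·L = 0.5 × 1.92 m = 0.9600 m = 960.00 mm
λ = L_e / r_min = 960.00 / 17.35 = 55.3

λ ≈ 55.3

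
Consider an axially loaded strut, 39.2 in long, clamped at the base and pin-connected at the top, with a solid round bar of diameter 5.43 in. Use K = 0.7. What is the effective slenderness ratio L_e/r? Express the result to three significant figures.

I = πd⁴/64 = π×5.43⁴/64 = 42.67 in⁴
A = 23.16 in²;  r_min = √(I/A) = √(42.67/23.16) = 1.358 in
L_e = K·L = 0.7 × 39.2 = 27.44 in
λ = L_e / r_min = 27.440 / 1.358 = 20.2

λ ≈ 20.2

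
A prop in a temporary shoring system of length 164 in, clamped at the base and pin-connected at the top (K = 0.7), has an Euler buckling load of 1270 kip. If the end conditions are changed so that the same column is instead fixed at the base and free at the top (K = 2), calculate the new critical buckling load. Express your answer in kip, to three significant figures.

P_cr ∝ 1/K², so P_cr,new = P_cr,old × (K_old/K_new)² = 1270 × (0.7/2)²
= 1270 × 0.1225 = 156 kip

P_cr ≈ 156 kip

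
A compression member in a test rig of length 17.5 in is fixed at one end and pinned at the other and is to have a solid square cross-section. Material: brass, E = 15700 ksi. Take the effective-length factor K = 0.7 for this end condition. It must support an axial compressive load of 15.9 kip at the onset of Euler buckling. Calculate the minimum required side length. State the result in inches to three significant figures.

L_e = K·L = 0.7 × 17.5 = 12.25 in
Required I = P_cr·L_e²/(π²E) = 1.590×10^4 × 12.25² / (π² × 1.57×10^7) = 1.540×10^-2 in⁴
Solid square: I = a⁴/12  ⇒  a = (12I)^(1/4) = (12×1.540×10^-2)^(1/4) = 0.656 in

a ≈ 0.656 in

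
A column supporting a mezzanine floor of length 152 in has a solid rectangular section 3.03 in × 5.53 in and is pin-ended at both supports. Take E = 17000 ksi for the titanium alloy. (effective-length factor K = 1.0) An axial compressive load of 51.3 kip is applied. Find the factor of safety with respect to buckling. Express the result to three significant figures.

Buckling occurs about the weak axis: I_min = h·b³/12 with b = 3.03 in (the shorter side).
I_min = 5.53×3.03³/12 = 12.82 in⁴
Effective length L_e = K·L = 1 × 152 = 152.0 in
P_cr = π²EI / L_e² = π² × 17000×10³ × 12.82 / 152.0² = 9.310×10^4 lb
Factor of safety n = P_cr / P = 93.096 / 51.3 = 1.81

n ≈ 1.81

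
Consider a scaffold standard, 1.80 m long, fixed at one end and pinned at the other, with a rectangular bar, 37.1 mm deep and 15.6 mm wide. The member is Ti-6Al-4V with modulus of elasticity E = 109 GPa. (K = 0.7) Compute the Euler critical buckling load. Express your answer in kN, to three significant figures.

P_cr ≈ 7.95 kN

Buckling occurs about the weak axis: I_min = h·b³/12 with b = 15.6 mm (the shorter side).
I_min = 37.1×15.6³/12 = 1.174×10^4 mm⁴
I = 1.174×10^4 mm⁴ = 1.174×10^-8 m⁴
Effective length L_e = K·L = 0.7 × 1.80 = 1.260 m
P_cr = π²EI / L_e² = π² × 109×10⁹ × 1.174×10^-8 / 1.260² = 7.953×10^3 N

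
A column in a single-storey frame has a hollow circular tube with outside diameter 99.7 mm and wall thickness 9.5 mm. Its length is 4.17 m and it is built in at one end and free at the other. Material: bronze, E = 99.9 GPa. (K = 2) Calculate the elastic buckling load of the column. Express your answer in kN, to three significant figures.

Inner diameter d_i = 99.7 − 2×9.5 = 80.70 mm
I = π(d_o⁴ − d_i⁴)/64 = π(99.7⁴ − 80.70⁴)/64 = 2.768×10^6 mm⁴
I = 2.768×10^6 mm⁴ = 2.768×10^-6 m⁴
Effective length L_e = K·L = 2 × 4.17 = 8.340 m
P_cr = π²EI / L_e² = π² × 99.9×10⁹ × 2.768×10^-6 / 8.340² = 3.924×10^4 N

P_cr ≈ 39.2 kN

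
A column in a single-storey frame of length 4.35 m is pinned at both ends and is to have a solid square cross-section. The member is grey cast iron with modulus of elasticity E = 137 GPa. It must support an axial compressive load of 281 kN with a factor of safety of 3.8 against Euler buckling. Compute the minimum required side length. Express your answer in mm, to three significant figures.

Required P_cr = n·P = 3.8 × 281 = 1068 kN
L_e = K·L = 1 × 4.35 = 4.350 m
Required I = P_cr·L_e²/(π²E) = 1.068×10^6 × 4.350² / (π² × 1.37×10^11) = 1.494×10^-5 m⁴
I_req = 1.494×10^7 mm⁴
Solid square: I = a⁴/12  ⇒  a = (12I)^(1/4) = (12×1.494×10^7)^(1/4) = 116 mm

a ≈ 116 mm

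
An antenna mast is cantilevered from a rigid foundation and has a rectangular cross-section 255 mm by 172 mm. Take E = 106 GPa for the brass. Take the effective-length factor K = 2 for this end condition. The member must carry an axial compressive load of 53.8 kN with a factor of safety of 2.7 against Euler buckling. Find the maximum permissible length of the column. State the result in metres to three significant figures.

L_max ≈ 14.0 m

Buckling occurs about the weak axis: I_min = h·b³/12 with b = 172 mm (the shorter side).
I_min = 255×172³/12 = 1.081×10^8 mm⁴
I = 1.081×10^-4 m⁴
Required critical load P_cr = n·P = 2.7 × 53.8 = 145.3 kN = 1.453×10^5 N
From P_cr = π²EI/(K·L)²:  L = (1/K)·√(π²EI/P_cr) = (1/2)·√(π²×1.06×10^11×1.081×10^-4/1.453×10^5)
L = 14.0 m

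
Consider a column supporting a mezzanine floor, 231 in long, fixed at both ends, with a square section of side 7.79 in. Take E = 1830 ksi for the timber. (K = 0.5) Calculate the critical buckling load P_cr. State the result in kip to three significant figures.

P_cr ≈ 415 kip

I = a⁴/12 = 7.79⁴/12 = 306.9 in⁴
Effective length L_e = K·L = 0.5 × 231 = 115.5 in
P_cr = π²EI / L_e² = π² × 1830×10³ × 306.9 / 115.5² = 4.155×10^5 lb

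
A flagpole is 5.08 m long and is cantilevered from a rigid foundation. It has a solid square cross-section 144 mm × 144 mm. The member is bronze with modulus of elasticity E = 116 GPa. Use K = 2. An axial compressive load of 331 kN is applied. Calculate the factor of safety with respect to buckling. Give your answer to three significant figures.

I = a⁴/12 = 144⁴/12 = 3.583×10^7 mm⁴
I = 3.583×10^7 mm⁴ = 3.583×10^-5 m⁴
Effective length L_e = K·L = 2 × 5.08 = 10.16 m
P_cr = π²EI / L_e² = π² × 116×10⁹ × 3.583×10^-5 / 10.16² = 3.974×10^5 N
Factor of safety n = P_cr / P = 397.41 / 331 = 1.20

n ≈ 1.20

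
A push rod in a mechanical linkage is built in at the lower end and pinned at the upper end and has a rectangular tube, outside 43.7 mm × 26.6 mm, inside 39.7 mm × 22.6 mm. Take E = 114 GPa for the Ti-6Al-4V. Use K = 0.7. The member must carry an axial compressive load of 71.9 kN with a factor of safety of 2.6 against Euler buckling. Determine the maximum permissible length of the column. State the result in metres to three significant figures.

L_max ≈ 0.611 m

Weak-axis I_min = (h_o·b_o³ − h_i·b_i³)/12 with b_o = 26.6, b_i = 22.60 mm (shorter outer/inner sides).
I_min = (43.7×26.6³ − 39.70×22.60³)/12 = 3.035×10^4 mm⁴
I = 3.035×10^-8 m⁴
Required critical load P_cr = n·P = 2.6 × 71.9 = 186.9 kN = 1.869×10^5 N
From P_cr = π²EI/(K·L)²:  L = (1/K)·√(π²EI/P_cr) = (1/0.7)·√(π²×1.14×10^11×3.035×10^-8/1.869×10^5)
L = 0.611 m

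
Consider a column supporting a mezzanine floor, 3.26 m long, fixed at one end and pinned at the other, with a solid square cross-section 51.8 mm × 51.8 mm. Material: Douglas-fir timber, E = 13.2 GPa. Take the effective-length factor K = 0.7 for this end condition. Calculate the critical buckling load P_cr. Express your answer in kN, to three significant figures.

P_cr ≈ 15.0 kN

I = a⁴/12 = 51.8⁴/12 = 6.000×10^5 mm⁴
I = 6.000×10^5 mm⁴ = 6.000×10^-7 m⁴
Effective length L_e = K·L = 0.7 × 3.26 = 2.282 m
P_cr = π²EI / L_e² = π² × 13.2×10⁹ × 6.000×10^-7 / 2.282² = 1.501×10^4 N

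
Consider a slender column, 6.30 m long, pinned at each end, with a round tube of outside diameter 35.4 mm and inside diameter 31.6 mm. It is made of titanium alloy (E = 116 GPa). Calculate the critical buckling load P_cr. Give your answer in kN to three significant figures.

P_cr ≈ 0.812 kN

d_o = 35.4 mm, d_i = 31.6 mm
I = π(d_o⁴ − d_i⁴)/64 = π(35.4⁴ − 31.60⁴)/64 = 2.814×10^4 mm⁴
I = 2.814×10^4 mm⁴ = 2.814×10^-8 m⁴
Effective length L_e = K·L = 1 × 6.30 = 6.300 m
P_cr = π²EI / L_e² = π² × 116×10⁹ × 2.814×10^-8 / 6.300² = 811.7 N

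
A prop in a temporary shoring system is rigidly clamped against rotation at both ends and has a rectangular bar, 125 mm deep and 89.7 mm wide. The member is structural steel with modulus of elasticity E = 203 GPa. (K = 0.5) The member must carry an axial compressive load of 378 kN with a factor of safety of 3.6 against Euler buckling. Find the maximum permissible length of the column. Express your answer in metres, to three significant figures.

Buckling occurs about the weak axis: I_min = h·b³/12 with b = 89.7 mm (the shorter side).
I_min = 125×89.7³/12 = 7.518×10^6 mm⁴
I = 7.518×10^-6 m⁴
Required critical load P_cr = n·P = 3.6 × 378 = 1361 kN = 1.361×10^6 N
From P_cr = π²EI/(K·L)²:  L = (1/K)·√(π²EI/P_cr) = (1/0.5)·√(π²×2.03×10^11×7.518×10^-6/1.361×10^6)
L = 6.65 m

L_max ≈ 6.65 m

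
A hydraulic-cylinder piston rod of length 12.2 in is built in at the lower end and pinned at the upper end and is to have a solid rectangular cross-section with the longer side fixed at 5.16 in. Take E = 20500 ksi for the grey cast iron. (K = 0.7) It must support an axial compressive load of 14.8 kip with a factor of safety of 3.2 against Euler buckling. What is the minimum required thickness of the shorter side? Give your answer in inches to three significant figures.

b ≈ 0.341 in

Required P_cr = n·P = 3.2 × 14.8 = 47.36 kip
L_e = K·L = 0.7 × 12.2 = 8.540 in
Required I = P_cr·L_e²/(π²E) = 4.736×10^4 × 8.540² / (π² × 2.05×10^7) = 1.707×10^-2 in⁴
Rectangle, weak axis: I_min = h·b³/12 with h = 5.16 in fixed  ⇒  b = (12I/h)^(1/3) = 0.341 in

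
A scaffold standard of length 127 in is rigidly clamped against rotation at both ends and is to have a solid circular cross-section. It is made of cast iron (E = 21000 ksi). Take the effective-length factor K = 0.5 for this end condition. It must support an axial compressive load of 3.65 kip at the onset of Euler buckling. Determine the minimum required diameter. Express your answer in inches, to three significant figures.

L_e = K·L = 0.5 × 127 = 63.50 in
Required I = P_cr·L_e²/(π²E) = 3.650×10^3 × 63.50² / (π² × 2.10×10^7) = 7.101×10^-2 in⁴
Solid circle: I = πd⁴/64  ⇒  d = (64I/π)^(1/4) = (64×7.101×10^-2/π)^(1/4) = 1.10 in

d ≈ 1.10 in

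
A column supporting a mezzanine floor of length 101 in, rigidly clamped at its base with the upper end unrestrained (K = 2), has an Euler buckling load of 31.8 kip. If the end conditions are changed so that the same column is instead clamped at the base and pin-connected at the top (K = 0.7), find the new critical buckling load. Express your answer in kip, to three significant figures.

P_cr ∝ 1/K², so P_cr,new = P_cr,old × (K_old/K_new)² = 31.8 × (2/0.7)²
= 31.8 × 8.163 = 260 kip

P_cr ≈ 260 kip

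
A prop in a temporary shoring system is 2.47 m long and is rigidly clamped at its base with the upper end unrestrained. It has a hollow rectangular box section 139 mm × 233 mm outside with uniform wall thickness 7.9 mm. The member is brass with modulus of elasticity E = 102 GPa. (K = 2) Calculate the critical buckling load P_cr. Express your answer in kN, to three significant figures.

Inner dimensions: h_i = 233 − 2×7.9 = 217.2 mm, b_i = 139 − 2×7.9 = 123.2 mm
Weak-axis I_min = (h_o·b_o³ − h_i·b_i³)/12 with b_o = 139, b_i = 123.2 mm (shorter outer/inner sides).
I_min = (233×139³ − 217.2×123.2³)/12 = 1.830×10^7 mm⁴
I = 1.830×10^7 mm⁴ = 1.830×10^-5 m⁴
Effective length L_e = K·L = 2 × 2.47 = 4.940 m
P_cr = π²EI / L_e² = π² × 102×10⁹ × 1.830×10^-5 / 4.940² = 7.549×10^5 N

P_cr ≈ 755 kN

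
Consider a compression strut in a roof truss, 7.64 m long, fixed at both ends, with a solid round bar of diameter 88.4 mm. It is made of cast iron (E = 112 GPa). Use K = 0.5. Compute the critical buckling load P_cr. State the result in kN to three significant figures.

P_cr ≈ 227 kN

I = πd⁴/64 = π×88.4⁴/64 = 2.998×10^6 mm⁴
I = 2.998×10^6 mm⁴ = 2.998×10^-6 m⁴
Effective length L_e = K·L = 0.5 × 7.64 = 3.820 m
P_cr = π²EI / L_e² = π² × 112×10⁹ × 2.998×10^-6 / 3.820² = 2.271×10^5 N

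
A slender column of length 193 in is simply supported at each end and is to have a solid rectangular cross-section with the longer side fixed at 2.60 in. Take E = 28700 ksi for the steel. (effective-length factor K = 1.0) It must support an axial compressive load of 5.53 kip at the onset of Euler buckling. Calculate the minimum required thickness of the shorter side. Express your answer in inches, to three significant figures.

b ≈ 1.50 in

L_e = K·L = 1 × 193 = 193.0 in
Required I = P_cr·L_e²/(π²E) = 5.530×10^3 × 193.0² / (π² × 2.87×10^7) = 0.7272 in⁴
Rectangle, weak axis: I_min = h·b³/12 with h = 2.60 in fixed  ⇒  b = (12I/h)^(1/3) = 1.50 in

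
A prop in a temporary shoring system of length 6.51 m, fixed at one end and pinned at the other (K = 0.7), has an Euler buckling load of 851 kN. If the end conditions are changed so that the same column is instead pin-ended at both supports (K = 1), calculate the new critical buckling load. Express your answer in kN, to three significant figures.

P_cr ∝ 1/K², so P_cr,new = P_cr,old × (K_old/K_new)² = 851 × (0.7/1)²
= 851 × 0.4900 = 417 kN

P_cr ≈ 417 kN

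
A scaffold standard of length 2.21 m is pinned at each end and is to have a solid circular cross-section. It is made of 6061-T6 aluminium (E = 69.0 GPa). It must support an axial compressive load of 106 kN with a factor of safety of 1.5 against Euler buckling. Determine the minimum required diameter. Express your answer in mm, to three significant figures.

d ≈ 69.4 mm

Required P_cr = n·P = 1.5 × 106 = 159.0 kN
L_e = K·L = 1 × 2.21 = 2.210 m
Required I = P_cr·L_e²/(π²E) = 1.590×10^5 × 2.210² / (π² × 6.90×10^10) = 1.140×10^-6 m⁴
I_req = 1.140×10^6 mm⁴
Solid circle: I = πd⁴/64  ⇒  d = (64I/π)^(1/4) = (64×1.140×10^6/π)^(1/4) = 69.4 mm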